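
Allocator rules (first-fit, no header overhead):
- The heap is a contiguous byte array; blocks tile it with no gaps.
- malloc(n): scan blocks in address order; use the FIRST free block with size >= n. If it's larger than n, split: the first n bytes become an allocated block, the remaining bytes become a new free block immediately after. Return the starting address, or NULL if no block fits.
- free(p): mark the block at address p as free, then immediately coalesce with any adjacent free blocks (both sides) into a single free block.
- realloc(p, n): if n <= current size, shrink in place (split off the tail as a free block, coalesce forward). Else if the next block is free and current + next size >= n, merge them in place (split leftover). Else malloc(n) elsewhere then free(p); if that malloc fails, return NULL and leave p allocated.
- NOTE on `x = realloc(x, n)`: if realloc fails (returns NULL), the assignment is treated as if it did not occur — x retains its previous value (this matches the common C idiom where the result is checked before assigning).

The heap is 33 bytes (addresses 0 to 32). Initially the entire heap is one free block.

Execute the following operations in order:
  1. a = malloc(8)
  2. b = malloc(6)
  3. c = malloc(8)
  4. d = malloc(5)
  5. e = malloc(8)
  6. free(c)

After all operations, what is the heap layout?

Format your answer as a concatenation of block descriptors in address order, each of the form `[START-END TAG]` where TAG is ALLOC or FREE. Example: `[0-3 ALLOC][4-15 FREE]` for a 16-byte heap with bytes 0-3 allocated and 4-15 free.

Op 1: a = malloc(8) -> a = 0; heap: [0-7 ALLOC][8-32 FREE]
Op 2: b = malloc(6) -> b = 8; heap: [0-7 ALLOC][8-13 ALLOC][14-32 FREE]
Op 3: c = malloc(8) -> c = 14; heap: [0-7 ALLOC][8-13 ALLOC][14-21 ALLOC][22-32 FREE]
Op 4: d = malloc(5) -> d = 22; heap: [0-7 ALLOC][8-13 ALLOC][14-21 ALLOC][22-26 ALLOC][27-32 FREE]
Op 5: e = malloc(8) -> e = NULL; heap: [0-7 ALLOC][8-13 ALLOC][14-21 ALLOC][22-26 ALLOC][27-32 FREE]
Op 6: free(c) -> (freed c); heap: [0-7 ALLOC][8-13 ALLOC][14-21 FREE][22-26 ALLOC][27-32 FREE]

Answer: [0-7 ALLOC][8-13 ALLOC][14-21 FREE][22-26 ALLOC][27-32 FREE]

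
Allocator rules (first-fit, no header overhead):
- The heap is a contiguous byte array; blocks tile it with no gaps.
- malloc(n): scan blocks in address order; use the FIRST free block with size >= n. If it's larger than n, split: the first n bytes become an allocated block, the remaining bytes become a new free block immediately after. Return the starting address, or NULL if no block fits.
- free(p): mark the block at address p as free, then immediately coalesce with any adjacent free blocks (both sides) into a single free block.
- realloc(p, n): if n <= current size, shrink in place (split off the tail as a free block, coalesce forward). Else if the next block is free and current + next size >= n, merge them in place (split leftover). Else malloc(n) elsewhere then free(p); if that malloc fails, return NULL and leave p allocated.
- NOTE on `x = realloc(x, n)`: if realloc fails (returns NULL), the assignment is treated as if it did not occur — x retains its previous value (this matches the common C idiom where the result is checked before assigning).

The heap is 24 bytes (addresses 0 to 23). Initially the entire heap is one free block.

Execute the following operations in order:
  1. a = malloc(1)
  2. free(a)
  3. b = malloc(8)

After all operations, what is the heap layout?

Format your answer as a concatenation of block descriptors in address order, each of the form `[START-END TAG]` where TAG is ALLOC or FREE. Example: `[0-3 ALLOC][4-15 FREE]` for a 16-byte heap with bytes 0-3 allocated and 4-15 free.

Op 1: a = malloc(1) -> a = 0; heap: [0-0 ALLOC][1-23 FREE]
Op 2: free(a) -> (freed a); heap: [0-23 FREE]
Op 3: b = malloc(8) -> b = 0; heap: [0-7 ALLOC][8-23 FREE]

Answer: [0-7 ALLOC][8-23 FREE]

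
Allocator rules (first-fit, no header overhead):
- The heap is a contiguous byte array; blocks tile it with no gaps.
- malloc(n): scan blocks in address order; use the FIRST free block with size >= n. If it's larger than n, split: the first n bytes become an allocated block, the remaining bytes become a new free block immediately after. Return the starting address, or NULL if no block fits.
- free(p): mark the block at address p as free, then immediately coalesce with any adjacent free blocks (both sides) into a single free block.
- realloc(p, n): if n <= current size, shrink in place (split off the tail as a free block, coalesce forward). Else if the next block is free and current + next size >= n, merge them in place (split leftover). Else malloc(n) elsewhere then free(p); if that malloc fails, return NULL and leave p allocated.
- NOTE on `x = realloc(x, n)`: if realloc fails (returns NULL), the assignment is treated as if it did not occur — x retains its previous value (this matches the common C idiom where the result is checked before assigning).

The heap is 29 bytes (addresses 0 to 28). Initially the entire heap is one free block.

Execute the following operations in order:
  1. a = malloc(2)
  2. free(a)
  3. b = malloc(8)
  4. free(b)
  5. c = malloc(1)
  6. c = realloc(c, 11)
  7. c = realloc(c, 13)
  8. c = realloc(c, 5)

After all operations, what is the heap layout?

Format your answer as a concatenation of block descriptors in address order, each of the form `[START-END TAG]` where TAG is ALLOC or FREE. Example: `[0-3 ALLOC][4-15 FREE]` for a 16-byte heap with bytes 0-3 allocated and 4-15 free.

Op 1: a = malloc(2) -> a = 0; heap: [0-1 ALLOC][2-28 FREE]
Op 2: free(a) -> (freed a); heap: [0-28 FREE]
Op 3: b = malloc(8) -> b = 0; heap: [0-7 ALLOC][8-28 FREE]
Op 4: free(b) -> (freed b); heap: [0-28 FREE]
Op 5: c = malloc(1) -> c = 0; heap: [0-0 ALLOC][1-28 FREE]
Op 6: c = realloc(c, 11) -> c = 0; heap: [0-10 ALLOC][11-28 FREE]
Op 7: c = realloc(c, 13) -> c = 0; heap: [0-12 ALLOC][13-28 FREE]
Op 8: c = realloc(c, 5) -> c = 0; heap: [0-4 ALLOC][5-28 FREE]

Answer: [0-4 ALLOC][5-28 FREE]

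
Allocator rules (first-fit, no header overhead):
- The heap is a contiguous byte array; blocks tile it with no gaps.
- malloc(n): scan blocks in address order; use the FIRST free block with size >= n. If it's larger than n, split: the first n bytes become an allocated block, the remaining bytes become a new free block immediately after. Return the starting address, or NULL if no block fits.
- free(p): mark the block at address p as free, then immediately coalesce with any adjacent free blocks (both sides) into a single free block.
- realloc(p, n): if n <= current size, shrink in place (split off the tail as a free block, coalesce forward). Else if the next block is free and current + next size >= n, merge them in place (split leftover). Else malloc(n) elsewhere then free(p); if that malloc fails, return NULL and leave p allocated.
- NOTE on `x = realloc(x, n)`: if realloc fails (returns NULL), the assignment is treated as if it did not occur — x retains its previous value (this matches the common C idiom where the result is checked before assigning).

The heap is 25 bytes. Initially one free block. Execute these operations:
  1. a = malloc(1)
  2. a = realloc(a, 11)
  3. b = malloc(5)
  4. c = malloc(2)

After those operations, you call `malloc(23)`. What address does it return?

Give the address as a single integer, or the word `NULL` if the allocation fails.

Op 1: a = malloc(1) -> a = 0; heap: [0-0 ALLOC][1-24 FREE]
Op 2: a = realloc(a, 11) -> a = 0; heap: [0-10 ALLOC][11-24 FREE]
Op 3: b = malloc(5) -> b = 11; heap: [0-10 ALLOC][11-15 ALLOC][16-24 FREE]
Op 4: c = malloc(2) -> c = 16; heap: [0-10 ALLOC][11-15 ALLOC][16-17 ALLOC][18-24 FREE]
malloc(23): first-fit scan over [0-10 ALLOC][11-15 ALLOC][16-17 ALLOC][18-24 FREE] -> NULL

Answer: NULL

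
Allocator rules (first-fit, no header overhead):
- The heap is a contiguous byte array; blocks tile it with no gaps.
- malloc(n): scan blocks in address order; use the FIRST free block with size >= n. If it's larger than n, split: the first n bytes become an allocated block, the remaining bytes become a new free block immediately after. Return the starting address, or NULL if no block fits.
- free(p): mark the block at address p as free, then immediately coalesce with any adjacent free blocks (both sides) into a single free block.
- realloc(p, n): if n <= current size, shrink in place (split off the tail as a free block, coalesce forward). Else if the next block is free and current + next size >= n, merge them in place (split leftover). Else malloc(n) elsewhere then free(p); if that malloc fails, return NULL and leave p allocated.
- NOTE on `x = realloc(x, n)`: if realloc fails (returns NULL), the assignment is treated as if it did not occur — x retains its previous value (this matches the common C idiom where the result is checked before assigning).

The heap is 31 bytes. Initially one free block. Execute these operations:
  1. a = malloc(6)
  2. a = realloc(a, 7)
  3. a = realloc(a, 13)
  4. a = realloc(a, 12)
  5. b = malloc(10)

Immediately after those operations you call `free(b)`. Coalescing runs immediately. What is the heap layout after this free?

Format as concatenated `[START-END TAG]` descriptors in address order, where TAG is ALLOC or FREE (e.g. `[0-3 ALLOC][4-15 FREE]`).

Op 1: a = malloc(6) -> a = 0; heap: [0-5 ALLOC][6-30 FREE]
Op 2: a = realloc(a, 7) -> a = 0; heap: [0-6 ALLOC][7-30 FREE]
Op 3: a = realloc(a, 13) -> a = 0; heap: [0-12 ALLOC][13-30 FREE]
Op 4: a = realloc(a, 12) -> a = 0; heap: [0-11 ALLOC][12-30 FREE]
Op 5: b = malloc(10) -> b = 12; heap: [0-11 ALLOC][12-21 ALLOC][22-30 FREE]
free(b): b = 12 -> block [12-21 ALLOC]; mark free, coalesce with adjacent free neighbors -> [0-11 ALLOC][12-30 FREE]

Answer: [0-11 ALLOC][12-30 FREE]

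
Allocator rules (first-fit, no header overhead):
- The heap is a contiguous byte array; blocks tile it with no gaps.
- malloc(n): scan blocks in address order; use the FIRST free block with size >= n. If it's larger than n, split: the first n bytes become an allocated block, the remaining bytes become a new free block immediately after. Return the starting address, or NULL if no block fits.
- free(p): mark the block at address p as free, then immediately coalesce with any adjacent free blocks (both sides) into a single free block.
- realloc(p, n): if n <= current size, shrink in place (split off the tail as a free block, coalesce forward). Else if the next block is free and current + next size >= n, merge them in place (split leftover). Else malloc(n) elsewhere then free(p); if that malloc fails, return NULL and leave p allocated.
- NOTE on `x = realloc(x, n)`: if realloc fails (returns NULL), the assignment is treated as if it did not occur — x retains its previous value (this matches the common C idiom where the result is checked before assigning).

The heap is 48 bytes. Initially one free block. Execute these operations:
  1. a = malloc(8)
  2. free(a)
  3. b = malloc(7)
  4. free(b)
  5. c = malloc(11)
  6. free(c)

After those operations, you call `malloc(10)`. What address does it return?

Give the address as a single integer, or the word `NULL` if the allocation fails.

Op 1: a = malloc(8) -> a = 0; heap: [0-7 ALLOC][8-47 FREE]
Op 2: free(a) -> (freed a); heap: [0-47 FREE]
Op 3: b = malloc(7) -> b = 0; heap: [0-6 ALLOC][7-47 FREE]
Op 4: free(b) -> (freed b); heap: [0-47 FREE]
Op 5: c = malloc(11) -> c = 0; heap: [0-10 ALLOC][11-47 FREE]
Op 6: free(c) -> (freed c); heap: [0-47 FREE]
malloc(10): first-fit scan over [0-47 FREE] -> 0

Answer: 0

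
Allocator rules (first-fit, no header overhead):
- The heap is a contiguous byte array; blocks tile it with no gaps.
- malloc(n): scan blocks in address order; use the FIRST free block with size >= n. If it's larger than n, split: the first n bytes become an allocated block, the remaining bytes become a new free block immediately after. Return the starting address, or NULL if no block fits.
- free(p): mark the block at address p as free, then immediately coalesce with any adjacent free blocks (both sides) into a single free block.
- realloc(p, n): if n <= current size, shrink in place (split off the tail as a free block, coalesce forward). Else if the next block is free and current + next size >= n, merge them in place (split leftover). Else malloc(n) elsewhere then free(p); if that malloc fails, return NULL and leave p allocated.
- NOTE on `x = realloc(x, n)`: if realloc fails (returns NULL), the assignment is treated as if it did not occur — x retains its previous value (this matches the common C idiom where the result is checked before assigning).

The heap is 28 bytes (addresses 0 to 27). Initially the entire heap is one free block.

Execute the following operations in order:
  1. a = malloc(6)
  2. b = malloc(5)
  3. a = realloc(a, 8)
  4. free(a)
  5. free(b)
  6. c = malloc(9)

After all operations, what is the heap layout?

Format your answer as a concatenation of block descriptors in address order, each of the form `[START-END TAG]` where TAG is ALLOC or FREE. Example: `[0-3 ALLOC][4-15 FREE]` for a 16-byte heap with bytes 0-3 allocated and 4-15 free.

Op 1: a = malloc(6) -> a = 0; heap: [0-5 ALLOC][6-27 FREE]
Op 2: b = malloc(5) -> b = 6; heap: [0-5 ALLOC][6-10 ALLOC][11-27 FREE]
Op 3: a = realloc(a, 8) -> a = 11; heap: [0-5 FREE][6-10 ALLOC][11-18 ALLOC][19-27 FREE]
Op 4: free(a) -> (freed a); heap: [0-5 FREE][6-10 ALLOC][11-27 FREE]
Op 5: free(b) -> (freed b); heap: [0-27 FREE]
Op 6: c = malloc(9) -> c = 0; heap: [0-8 ALLOC][9-27 FREE]

Answer: [0-8 ALLOC][9-27 FREE]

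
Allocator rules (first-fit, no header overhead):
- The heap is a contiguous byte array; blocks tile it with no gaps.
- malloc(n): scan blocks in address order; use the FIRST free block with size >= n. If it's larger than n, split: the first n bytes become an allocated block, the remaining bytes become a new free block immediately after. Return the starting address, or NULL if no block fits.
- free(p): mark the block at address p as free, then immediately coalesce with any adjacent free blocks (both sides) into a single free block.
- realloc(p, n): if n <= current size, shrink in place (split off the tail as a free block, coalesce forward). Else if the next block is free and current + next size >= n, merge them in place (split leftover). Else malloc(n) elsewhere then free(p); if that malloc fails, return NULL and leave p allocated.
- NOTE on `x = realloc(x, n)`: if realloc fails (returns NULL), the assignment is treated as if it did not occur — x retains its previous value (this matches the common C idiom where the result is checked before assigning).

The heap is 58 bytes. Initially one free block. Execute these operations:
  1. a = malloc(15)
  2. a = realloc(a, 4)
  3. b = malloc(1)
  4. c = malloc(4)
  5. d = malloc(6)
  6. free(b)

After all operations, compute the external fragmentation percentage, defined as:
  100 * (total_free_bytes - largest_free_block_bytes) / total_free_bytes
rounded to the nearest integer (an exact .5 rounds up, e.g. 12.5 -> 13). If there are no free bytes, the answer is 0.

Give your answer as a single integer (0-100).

Op 1: a = malloc(15) -> a = 0; heap: [0-14 ALLOC][15-57 FREE]
Op 2: a = realloc(a, 4) -> a = 0; heap: [0-3 ALLOC][4-57 FREE]
Op 3: b = malloc(1) -> b = 4; heap: [0-3 ALLOC][4-4 ALLOC][5-57 FREE]
Op 4: c = malloc(4) -> c = 5; heap: [0-3 ALLOC][4-4 ALLOC][5-8 ALLOC][9-57 FREE]
Op 5: d = malloc(6) -> d = 9; heap: [0-3 ALLOC][4-4 ALLOC][5-8 ALLOC][9-14 ALLOC][15-57 FREE]
Op 6: free(b) -> (freed b); heap: [0-3 ALLOC][4-4 FREE][5-8 ALLOC][9-14 ALLOC][15-57 FREE]
Free blocks: [1 43] total_free=44 largest=43 -> 100*(44-43)/44 = 100/44 ≈ 2.273 -> rounds to 2

Answer: 2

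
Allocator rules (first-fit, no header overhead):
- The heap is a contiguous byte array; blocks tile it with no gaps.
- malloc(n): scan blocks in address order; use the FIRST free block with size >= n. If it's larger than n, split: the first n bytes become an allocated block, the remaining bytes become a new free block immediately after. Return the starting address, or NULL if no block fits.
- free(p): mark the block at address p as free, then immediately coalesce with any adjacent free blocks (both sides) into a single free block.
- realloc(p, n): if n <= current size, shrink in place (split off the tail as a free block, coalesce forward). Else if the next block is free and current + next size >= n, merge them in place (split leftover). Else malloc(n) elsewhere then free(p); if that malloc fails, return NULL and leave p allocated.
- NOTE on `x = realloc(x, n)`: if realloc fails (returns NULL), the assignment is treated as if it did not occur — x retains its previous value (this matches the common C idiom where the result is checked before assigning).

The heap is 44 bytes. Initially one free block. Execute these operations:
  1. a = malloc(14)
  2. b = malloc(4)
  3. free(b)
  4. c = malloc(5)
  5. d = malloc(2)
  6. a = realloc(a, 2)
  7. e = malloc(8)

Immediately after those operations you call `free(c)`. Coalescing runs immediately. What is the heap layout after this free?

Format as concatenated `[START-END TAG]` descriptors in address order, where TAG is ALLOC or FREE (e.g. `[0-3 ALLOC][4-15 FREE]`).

Op 1: a = malloc(14) -> a = 0; heap: [0-13 ALLOC][14-43 FREE]
Op 2: b = malloc(4) -> b = 14; heap: [0-13 ALLOC][14-17 ALLOC][18-43 FREE]
Op 3: free(b) -> (freed b); heap: [0-13 ALLOC][14-43 FREE]
Op 4: c = malloc(5) -> c = 14; heap: [0-13 ALLOC][14-18 ALLOC][19-43 FREE]
Op 5: d = malloc(2) -> d = 19; heap: [0-13 ALLOC][14-18 ALLOC][19-20 ALLOC][21-43 FREE]
Op 6: a = realloc(a, 2) -> a = 0; heap: [0-1 ALLOC][2-13 FREE][14-18 ALLOC][19-20 ALLOC][21-43 FREE]
Op 7: e = malloc(8) -> e = 2; heap: [0-1 ALLOC][2-9 ALLOC][10-13 FREE][14-18 ALLOC][19-20 ALLOC][21-43 FREE]
free(c): c = 14 -> block [14-18 ALLOC]; mark free, coalesce with adjacent free neighbors -> [0-1 ALLOC][2-9 ALLOC][10-18 FREE][19-20 ALLOC][21-43 FREE]

Answer: [0-1 ALLOC][2-9 ALLOC][10-18 FREE][19-20 ALLOC][21-43 FREE]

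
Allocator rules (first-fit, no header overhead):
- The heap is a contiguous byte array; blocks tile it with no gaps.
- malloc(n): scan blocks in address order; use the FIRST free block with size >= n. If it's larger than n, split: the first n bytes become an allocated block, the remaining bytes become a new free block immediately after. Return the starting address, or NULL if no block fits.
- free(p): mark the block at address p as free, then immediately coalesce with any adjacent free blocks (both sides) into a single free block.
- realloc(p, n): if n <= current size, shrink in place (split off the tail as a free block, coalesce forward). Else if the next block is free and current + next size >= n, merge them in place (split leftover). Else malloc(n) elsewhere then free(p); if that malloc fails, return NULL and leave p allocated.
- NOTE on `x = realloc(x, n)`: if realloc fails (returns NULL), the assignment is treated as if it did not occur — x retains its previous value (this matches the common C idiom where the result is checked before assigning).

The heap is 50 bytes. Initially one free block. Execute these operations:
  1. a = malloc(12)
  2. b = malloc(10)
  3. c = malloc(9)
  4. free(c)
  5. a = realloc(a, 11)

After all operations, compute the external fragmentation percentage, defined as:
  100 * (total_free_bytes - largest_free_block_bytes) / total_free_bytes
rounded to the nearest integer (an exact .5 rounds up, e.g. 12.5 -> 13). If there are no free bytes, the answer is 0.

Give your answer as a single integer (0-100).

Op 1: a = malloc(12) -> a = 0; heap: [0-11 ALLOC][12-49 FREE]
Op 2: b = malloc(10) -> b = 12; heap: [0-11 ALLOC][12-21 ALLOC][22-49 FREE]
Op 3: c = malloc(9) -> c = 22; heap: [0-11 ALLOC][12-21 ALLOC][22-30 ALLOC][31-49 FREE]
Op 4: free(c) -> (freed c); heap: [0-11 ALLOC][12-21 ALLOC][22-49 FREE]
Op 5: a = realloc(a, 11) -> a = 0; heap: [0-10 ALLOC][11-11 FREE][12-21 ALLOC][22-49 FREE]
Free blocks: [1 28] total_free=29 largest=28 -> 100*(29-28)/29 = 100/29 ≈ 3.448 -> rounds to 3

Answer: 3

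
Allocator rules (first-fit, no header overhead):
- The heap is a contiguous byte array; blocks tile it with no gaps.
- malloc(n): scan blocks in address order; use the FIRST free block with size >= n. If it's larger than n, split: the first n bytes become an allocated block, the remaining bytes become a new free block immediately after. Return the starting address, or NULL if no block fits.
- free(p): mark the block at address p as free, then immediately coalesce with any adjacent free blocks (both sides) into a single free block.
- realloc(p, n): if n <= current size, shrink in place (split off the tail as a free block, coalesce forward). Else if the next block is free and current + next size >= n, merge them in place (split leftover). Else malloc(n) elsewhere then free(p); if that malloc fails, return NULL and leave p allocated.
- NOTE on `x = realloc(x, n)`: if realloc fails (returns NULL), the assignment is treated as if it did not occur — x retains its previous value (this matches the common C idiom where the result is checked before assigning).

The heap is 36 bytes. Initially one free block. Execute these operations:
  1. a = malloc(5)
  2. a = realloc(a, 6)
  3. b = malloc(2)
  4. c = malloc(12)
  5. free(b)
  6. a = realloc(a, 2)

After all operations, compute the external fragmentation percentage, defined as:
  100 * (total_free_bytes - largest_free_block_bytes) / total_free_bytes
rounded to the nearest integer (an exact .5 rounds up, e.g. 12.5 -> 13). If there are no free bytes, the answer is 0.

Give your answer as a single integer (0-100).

Op 1: a = malloc(5) -> a = 0; heap: [0-4 ALLOC][5-35 FREE]
Op 2: a = realloc(a, 6) -> a = 0; heap: [0-5 ALLOC][6-35 FREE]
Op 3: b = malloc(2) -> b = 6; heap: [0-5 ALLOC][6-7 ALLOC][8-35 FREE]
Op 4: c = malloc(12) -> c = 8; heap: [0-5 ALLOC][6-7 ALLOC][8-19 ALLOC][20-35 FREE]
Op 5: free(b) -> (freed b); heap: [0-5 ALLOC][6-7 FREE][8-19 ALLOC][20-35 FREE]
Op 6: a = realloc(a, 2) -> a = 0; heap: [0-1 ALLOC][2-7 FREE][8-19 ALLOC][20-35 FREE]
Free blocks: [6 16] total_free=22 largest=16 -> 100*(22-16)/22 = 600/22 ≈ 27.273 -> rounds to 27

Answer: 27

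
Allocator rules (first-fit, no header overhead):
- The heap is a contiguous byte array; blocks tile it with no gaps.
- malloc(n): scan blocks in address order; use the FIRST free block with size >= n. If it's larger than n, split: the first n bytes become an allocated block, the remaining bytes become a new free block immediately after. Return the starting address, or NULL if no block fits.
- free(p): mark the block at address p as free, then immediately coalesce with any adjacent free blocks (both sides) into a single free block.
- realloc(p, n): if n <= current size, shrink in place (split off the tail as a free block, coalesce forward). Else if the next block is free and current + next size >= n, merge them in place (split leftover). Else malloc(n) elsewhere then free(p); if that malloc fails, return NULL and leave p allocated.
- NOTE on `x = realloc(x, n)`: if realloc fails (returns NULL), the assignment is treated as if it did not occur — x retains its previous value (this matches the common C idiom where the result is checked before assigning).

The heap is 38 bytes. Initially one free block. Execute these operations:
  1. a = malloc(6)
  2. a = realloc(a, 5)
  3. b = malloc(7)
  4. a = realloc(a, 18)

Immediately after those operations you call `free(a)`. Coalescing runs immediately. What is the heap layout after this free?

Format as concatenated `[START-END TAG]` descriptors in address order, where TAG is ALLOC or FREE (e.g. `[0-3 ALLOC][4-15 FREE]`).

Op 1: a = malloc(6) -> a = 0; heap: [0-5 ALLOC][6-37 FREE]
Op 2: a = realloc(a, 5) -> a = 0; heap: [0-4 ALLOC][5-37 FREE]
Op 3: b = malloc(7) -> b = 5; heap: [0-4 ALLOC][5-11 ALLOC][12-37 FREE]
Op 4: a = realloc(a, 18) -> a = 12; heap: [0-4 FREE][5-11 ALLOC][12-29 ALLOC][30-37 FREE]
free(a): a = 12 -> block [12-29 ALLOC]; mark free, coalesce with adjacent free neighbors -> [0-4 FREE][5-11 ALLOC][12-37 FREE]

Answer: [0-4 FREE][5-11 ALLOC][12-37 FREE]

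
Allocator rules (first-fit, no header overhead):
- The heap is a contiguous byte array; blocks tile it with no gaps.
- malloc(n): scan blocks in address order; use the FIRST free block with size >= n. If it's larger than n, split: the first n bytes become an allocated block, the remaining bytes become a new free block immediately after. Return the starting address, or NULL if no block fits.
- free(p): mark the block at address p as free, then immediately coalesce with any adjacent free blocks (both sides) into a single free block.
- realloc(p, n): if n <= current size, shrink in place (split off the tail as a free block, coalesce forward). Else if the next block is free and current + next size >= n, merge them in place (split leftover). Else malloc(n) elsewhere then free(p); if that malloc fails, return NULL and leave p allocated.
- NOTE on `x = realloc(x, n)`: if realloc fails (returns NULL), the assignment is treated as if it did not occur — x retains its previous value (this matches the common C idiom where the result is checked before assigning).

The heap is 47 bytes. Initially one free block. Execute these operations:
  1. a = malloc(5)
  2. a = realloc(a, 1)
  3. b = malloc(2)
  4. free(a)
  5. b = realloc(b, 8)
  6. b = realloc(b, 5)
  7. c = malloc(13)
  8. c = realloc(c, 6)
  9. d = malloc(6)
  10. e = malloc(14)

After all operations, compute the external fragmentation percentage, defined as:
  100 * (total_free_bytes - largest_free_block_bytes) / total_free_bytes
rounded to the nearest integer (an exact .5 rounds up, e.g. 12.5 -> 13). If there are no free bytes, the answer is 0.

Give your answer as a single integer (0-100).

Answer: 6

Derivation:
Op 1: a = malloc(5) -> a = 0; heap: [0-4 ALLOC][5-46 FREE]
Op 2: a = realloc(a, 1) -> a = 0; heap: [0-0 ALLOC][1-46 FREE]
Op 3: b = malloc(2) -> b = 1; heap: [0-0 ALLOC][1-2 ALLOC][3-46 FREE]
Op 4: free(a) -> (freed a); heap: [0-0 FREE][1-2 ALLOC][3-46 FREE]
Op 5: b = realloc(b, 8) -> b = 1; heap: [0-0 FREE][1-8 ALLOC][9-46 FREE]
Op 6: b = realloc(b, 5) -> b = 1; heap: [0-0 FREE][1-5 ALLOC][6-46 FREE]
Op 7: c = malloc(13) -> c = 6; heap: [0-0 FREE][1-5 ALLOC][6-18 ALLOC][19-46 FREE]
Op 8: c = realloc(c, 6) -> c = 6; heap: [0-0 FREE][1-5 ALLOC][6-11 ALLOC][12-46 FREE]
Op 9: d = malloc(6) -> d = 12; heap: [0-0 FREE][1-5 ALLOC][6-11 ALLOC][12-17 ALLOC][18-46 FREE]
Op 10: e = malloc(14) -> e = 18; heap: [0-0 FREE][1-5 ALLOC][6-11 ALLOC][12-17 ALLOC][18-31 ALLOC][32-46 FREE]
Free blocks: [1 15] total_free=16 largest=15 -> 100*(16-15)/16 = 100/16 = 6.25 -> rounds to 6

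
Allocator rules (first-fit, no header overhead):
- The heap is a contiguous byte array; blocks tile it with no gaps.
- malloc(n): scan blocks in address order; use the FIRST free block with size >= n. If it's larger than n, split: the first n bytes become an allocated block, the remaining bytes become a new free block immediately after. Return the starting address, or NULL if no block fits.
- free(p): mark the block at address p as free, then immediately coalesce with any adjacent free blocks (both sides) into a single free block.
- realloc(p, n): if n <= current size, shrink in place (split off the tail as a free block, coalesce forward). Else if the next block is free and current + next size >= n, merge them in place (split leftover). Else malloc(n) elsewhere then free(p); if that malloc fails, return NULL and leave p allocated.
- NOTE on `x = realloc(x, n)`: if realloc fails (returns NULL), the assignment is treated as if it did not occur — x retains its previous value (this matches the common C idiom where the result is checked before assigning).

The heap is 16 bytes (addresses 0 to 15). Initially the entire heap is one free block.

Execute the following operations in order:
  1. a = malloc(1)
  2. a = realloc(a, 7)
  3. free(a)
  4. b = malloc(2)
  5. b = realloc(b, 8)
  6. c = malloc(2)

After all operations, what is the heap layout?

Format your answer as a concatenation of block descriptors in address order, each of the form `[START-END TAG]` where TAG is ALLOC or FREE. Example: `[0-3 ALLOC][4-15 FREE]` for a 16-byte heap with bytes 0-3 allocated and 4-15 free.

Answer: [0-7 ALLOC][8-9 ALLOC][10-15 FREE]

Derivation:
Op 1: a = malloc(1) -> a = 0; heap: [0-0 ALLOC][1-15 FREE]
Op 2: a = realloc(a, 7) -> a = 0; heap: [0-6 ALLOC][7-15 FREE]
Op 3: free(a) -> (freed a); heap: [0-15 FREE]
Op 4: b = malloc(2) -> b = 0; heap: [0-1 ALLOC][2-15 FREE]
Op 5: b = realloc(b, 8) -> b = 0; heap: [0-7 ALLOC][8-15 FREE]
Op 6: c = malloc(2) -> c = 8; heap: [0-7 ALLOC][8-9 ALLOC][10-15 FREE]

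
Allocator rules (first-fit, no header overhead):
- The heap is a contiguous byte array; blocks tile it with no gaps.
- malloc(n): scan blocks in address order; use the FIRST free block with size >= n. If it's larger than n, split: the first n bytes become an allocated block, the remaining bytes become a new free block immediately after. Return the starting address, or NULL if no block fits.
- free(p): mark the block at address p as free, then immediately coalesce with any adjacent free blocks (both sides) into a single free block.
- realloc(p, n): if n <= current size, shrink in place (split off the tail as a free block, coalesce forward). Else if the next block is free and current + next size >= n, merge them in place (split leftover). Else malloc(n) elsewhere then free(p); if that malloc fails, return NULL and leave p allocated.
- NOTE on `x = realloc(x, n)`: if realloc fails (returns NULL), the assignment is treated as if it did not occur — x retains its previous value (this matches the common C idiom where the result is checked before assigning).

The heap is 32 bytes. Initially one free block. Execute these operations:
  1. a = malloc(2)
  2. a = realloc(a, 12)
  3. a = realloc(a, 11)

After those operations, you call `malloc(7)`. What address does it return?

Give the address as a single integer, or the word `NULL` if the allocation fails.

Answer: 11

Derivation:
Op 1: a = malloc(2) -> a = 0; heap: [0-1 ALLOC][2-31 FREE]
Op 2: a = realloc(a, 12) -> a = 0; heap: [0-11 ALLOC][12-31 FREE]
Op 3: a = realloc(a, 11) -> a = 0; heap: [0-10 ALLOC][11-31 FREE]
malloc(7): first-fit scan over [0-10 ALLOC][11-31 FREE] -> 11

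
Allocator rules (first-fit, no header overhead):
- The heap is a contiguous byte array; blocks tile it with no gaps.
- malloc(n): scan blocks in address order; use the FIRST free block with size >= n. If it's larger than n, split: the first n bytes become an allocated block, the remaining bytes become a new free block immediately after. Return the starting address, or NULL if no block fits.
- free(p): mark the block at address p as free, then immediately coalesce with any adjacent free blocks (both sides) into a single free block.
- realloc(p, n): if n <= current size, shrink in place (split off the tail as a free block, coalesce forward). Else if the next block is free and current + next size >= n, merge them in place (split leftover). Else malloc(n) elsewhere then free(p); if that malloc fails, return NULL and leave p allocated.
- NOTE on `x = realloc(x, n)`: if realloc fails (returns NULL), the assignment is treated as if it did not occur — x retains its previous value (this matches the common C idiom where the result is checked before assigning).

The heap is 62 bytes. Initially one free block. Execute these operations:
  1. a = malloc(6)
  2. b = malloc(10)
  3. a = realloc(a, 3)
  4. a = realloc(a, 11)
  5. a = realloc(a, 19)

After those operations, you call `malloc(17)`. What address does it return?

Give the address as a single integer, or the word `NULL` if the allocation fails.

Answer: 35

Derivation:
Op 1: a = malloc(6) -> a = 0; heap: [0-5 ALLOC][6-61 FREE]
Op 2: b = malloc(10) -> b = 6; heap: [0-5 ALLOC][6-15 ALLOC][16-61 FREE]
Op 3: a = realloc(a, 3) -> a = 0; heap: [0-2 ALLOC][3-5 FREE][6-15 ALLOC][16-61 FREE]
Op 4: a = realloc(a, 11) -> a = 16; heap: [0-5 FREE][6-15 ALLOC][16-26 ALLOC][27-61 FREE]
Op 5: a = realloc(a, 19) -> a = 16; heap: [0-5 FREE][6-15 ALLOC][16-34 ALLOC][35-61 FREE]
malloc(17): first-fit scan over [0-5 FREE][6-15 ALLOC][16-34 ALLOC][35-61 FREE] -> 35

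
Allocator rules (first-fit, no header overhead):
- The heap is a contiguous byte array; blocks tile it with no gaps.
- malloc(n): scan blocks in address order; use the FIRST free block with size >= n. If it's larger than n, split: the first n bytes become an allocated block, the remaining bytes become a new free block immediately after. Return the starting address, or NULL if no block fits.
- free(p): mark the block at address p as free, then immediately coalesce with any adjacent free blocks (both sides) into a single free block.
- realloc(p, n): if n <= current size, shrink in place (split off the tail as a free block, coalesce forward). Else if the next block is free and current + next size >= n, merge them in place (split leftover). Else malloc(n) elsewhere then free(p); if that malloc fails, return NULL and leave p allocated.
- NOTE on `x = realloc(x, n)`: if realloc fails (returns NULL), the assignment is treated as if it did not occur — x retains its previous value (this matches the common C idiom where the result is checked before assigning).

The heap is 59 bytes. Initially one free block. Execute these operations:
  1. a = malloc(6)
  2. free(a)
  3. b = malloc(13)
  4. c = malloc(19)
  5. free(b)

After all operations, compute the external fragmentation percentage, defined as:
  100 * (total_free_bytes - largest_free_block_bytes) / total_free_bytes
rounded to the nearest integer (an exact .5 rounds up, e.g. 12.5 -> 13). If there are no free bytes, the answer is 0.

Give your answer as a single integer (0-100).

Answer: 33

Derivation:
Op 1: a = malloc(6) -> a = 0; heap: [0-5 ALLOC][6-58 FREE]
Op 2: free(a) -> (freed a); heap: [0-58 FREE]
Op 3: b = malloc(13) -> b = 0; heap: [0-12 ALLOC][13-58 FREE]
Op 4: c = malloc(19) -> c = 13; heap: [0-12 ALLOC][13-31 ALLOC][32-58 FREE]
Op 5: free(b) -> (freed b); heap: [0-12 FREE][13-31 ALLOC][32-58 FREE]
Free blocks: [13 27] total_free=40 largest=27 -> 100*(40-27)/40 = 1300/40 = 32.5 -> rounds to 33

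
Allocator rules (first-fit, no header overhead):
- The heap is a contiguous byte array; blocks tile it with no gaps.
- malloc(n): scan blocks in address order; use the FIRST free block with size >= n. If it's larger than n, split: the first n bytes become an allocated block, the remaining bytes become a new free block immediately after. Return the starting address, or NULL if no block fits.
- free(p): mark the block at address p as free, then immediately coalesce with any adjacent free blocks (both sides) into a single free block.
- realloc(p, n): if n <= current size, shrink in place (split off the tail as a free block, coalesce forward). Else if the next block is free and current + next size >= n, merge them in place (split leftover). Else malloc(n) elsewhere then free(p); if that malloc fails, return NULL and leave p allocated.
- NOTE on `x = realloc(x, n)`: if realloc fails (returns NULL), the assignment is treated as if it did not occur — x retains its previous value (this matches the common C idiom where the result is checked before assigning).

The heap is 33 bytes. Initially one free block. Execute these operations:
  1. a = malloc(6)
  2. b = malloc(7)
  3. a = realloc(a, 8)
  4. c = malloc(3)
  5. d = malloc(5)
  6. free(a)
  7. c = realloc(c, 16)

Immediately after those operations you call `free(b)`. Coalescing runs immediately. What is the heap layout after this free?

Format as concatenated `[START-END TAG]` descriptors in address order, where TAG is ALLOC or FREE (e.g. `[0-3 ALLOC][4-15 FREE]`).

Answer: [0-2 ALLOC][3-20 FREE][21-25 ALLOC][26-32 FREE]

Derivation:
Op 1: a = malloc(6) -> a = 0; heap: [0-5 ALLOC][6-32 FREE]
Op 2: b = malloc(7) -> b = 6; heap: [0-5 ALLOC][6-12 ALLOC][13-32 FREE]
Op 3: a = realloc(a, 8) -> a = 13; heap: [0-5 FREE][6-12 ALLOC][13-20 ALLOC][21-32 FREE]
Op 4: c = malloc(3) -> c = 0; heap: [0-2 ALLOC][3-5 FREE][6-12 ALLOC][13-20 ALLOC][21-32 FREE]
Op 5: d = malloc(5) -> d = 21; heap: [0-2 ALLOC][3-5 FREE][6-12 ALLOC][13-20 ALLOC][21-25 ALLOC][26-32 FREE]
Op 6: free(a) -> (freed a); heap: [0-2 ALLOC][3-5 FREE][6-12 ALLOC][13-20 FREE][21-25 ALLOC][26-32 FREE]
Op 7: c = realloc(c, 16) -> NULL (c unchanged); heap: [0-2 ALLOC][3-5 FREE][6-12 ALLOC][13-20 FREE][21-25 ALLOC][26-32 FREE]
free(b): b = 6 -> block [6-12 ALLOC]; mark free, coalesce with adjacent free neighbors -> [0-2 ALLOC][3-20 FREE][21-25 ALLOC][26-32 FREE]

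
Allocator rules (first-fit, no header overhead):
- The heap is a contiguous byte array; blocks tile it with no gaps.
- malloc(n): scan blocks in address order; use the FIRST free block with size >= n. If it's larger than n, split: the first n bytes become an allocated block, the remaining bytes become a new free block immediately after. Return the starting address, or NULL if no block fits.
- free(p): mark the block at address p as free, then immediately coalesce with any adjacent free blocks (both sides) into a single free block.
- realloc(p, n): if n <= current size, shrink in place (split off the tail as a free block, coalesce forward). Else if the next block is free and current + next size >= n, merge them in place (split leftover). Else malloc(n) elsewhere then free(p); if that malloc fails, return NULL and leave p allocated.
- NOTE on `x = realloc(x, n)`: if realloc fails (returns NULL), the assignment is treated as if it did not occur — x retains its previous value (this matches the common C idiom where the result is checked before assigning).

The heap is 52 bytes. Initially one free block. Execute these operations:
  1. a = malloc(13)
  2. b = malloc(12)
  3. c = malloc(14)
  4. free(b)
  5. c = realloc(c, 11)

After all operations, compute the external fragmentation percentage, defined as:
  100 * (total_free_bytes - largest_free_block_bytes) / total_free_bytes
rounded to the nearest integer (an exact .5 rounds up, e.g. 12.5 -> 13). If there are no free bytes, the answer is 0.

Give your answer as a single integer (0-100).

Op 1: a = malloc(13) -> a = 0; heap: [0-12 ALLOC][13-51 FREE]
Op 2: b = malloc(12) -> b = 13; heap: [0-12 ALLOC][13-24 ALLOC][25-51 FREE]
Op 3: c = malloc(14) -> c = 25; heap: [0-12 ALLOC][13-24 ALLOC][25-38 ALLOC][39-51 FREE]
Op 4: free(b) -> (freed b); heap: [0-12 ALLOC][13-24 FREE][25-38 ALLOC][39-51 FREE]
Op 5: c = realloc(c, 11) -> c = 25; heap: [0-12 ALLOC][13-24 FREE][25-35 ALLOC][36-51 FREE]
Free blocks: [12 16] total_free=28 largest=16 -> 100*(28-16)/28 = 1200/28 ≈ 42.857 -> rounds to 43

Answer: 43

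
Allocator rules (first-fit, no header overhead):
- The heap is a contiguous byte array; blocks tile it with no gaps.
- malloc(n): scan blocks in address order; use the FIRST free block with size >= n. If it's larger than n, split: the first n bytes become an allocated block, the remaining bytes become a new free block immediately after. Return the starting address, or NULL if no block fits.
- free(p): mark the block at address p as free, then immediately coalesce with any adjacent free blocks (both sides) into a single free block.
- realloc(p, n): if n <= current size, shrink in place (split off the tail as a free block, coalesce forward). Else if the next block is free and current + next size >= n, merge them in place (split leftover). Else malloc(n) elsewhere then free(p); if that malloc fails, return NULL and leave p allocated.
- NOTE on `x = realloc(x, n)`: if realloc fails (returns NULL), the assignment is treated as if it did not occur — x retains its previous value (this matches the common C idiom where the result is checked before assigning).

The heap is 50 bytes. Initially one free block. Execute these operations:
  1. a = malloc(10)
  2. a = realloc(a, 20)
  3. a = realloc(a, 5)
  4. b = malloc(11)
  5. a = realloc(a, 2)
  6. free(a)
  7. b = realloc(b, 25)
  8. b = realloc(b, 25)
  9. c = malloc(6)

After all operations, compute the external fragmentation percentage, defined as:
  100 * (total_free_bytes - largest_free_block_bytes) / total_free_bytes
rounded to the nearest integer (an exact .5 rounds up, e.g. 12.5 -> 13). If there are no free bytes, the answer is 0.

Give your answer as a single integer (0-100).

Answer: 26

Derivation:
Op 1: a = malloc(10) -> a = 0; heap: [0-9 ALLOC][10-49 FREE]
Op 2: a = realloc(a, 20) -> a = 0; heap: [0-19 ALLOC][20-49 FREE]
Op 3: a = realloc(a, 5) -> a = 0; heap: [0-4 ALLOC][5-49 FREE]
Op 4: b = malloc(11) -> b = 5; heap: [0-4 ALLOC][5-15 ALLOC][16-49 FREE]
Op 5: a = realloc(a, 2) -> a = 0; heap: [0-1 ALLOC][2-4 FREE][5-15 ALLOC][16-49 FREE]
Op 6: free(a) -> (freed a); heap: [0-4 FREE][5-15 ALLOC][16-49 FREE]
Op 7: b = realloc(b, 25) -> b = 5; heap: [0-4 FREE][5-29 ALLOC][30-49 FREE]
Op 8: b = realloc(b, 25) -> b = 5; heap: [0-4 FREE][5-29 ALLOC][30-49 FREE]
Op 9: c = malloc(6) -> c = 30; heap: [0-4 FREE][5-29 ALLOC][30-35 ALLOC][36-49 FREE]
Free blocks: [5 14] total_free=19 largest=14 -> 100*(19-14)/19 = 500/19 ≈ 26.316 -> rounds to 26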